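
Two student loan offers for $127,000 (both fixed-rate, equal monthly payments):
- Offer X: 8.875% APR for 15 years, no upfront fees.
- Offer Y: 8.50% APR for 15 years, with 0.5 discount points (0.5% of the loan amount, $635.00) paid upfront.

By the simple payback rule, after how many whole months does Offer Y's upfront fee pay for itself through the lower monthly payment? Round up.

Offer X: at 8.875% the monthly rate is 0.0073958, so the payment is 127,000 × 0.0073958 / (1 − 1.0073958^−180) = $1,278.69.
Offer Y: at 8.50% the monthly rate is 0.0070833, so the payment is 127,000 × 0.0070833 / (1 − 1.0070833^−180) = $1,250.62.
Monthly savings = $1,278.69 − $1,250.62 = $28.07.
Break-even = $635.00 / $28.07 = 22.62 → 23 months.

23 months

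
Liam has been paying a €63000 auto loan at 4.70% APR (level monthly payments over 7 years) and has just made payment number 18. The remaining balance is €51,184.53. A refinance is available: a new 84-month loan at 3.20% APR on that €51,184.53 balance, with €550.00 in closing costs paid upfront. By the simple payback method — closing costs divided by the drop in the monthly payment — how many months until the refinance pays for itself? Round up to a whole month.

Current payment = 63,000 × 4.7%/12 / (1 − (1+0.0039167)^−84) = €881.58.
Refinanced payment = 51,184.53 × 0.0026667 / (1 − (1+0.0026667)^−84) = €680.94.
Monthly savings = €881.58 − €680.94 = €200.64.
Break-even = €550.00 / €200.64 = 2.74 → 3 months.

3 months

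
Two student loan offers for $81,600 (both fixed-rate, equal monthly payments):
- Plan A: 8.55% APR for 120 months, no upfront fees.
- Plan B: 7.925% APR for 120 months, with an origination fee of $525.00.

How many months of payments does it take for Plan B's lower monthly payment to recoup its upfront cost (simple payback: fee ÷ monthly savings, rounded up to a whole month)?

Plan A: at 8.55% the monthly rate is 0.0071250, so the payment is 81,600 × 0.0071250 / (1 − 1.0071250^−120) = $1,013.91.
Plan B: at 7.925% the monthly rate is 0.0066042, so the payment is 81,600 × 0.0066042 / (1 − 1.0066042^−120) = $986.80.
Monthly savings = $1,013.91 − $986.80 = $27.11.
Break-even = $525.00 / $27.11 = 19.37 → 20 months.

20 months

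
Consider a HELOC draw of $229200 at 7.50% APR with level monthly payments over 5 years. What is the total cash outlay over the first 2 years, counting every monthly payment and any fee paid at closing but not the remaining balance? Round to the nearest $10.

$110,220

Monthly rate = 7.5%/12 = 0.0062500; payment = 229,200 × 0.0062500 / (1 − (1+0.0062500)^−60) = $4,592.70.
Total outlay = 24 × $4,592.70 = $110,224.80.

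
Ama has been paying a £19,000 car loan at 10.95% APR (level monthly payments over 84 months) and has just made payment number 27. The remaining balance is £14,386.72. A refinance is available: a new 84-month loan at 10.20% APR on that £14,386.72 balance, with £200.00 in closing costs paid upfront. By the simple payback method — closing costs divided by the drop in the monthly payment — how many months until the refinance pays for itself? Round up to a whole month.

Current payment = 19,000 × 10.95%/12 / (1 − (1+0.0091250)^−84) = £324.83.
Refinanced payment = 14,386.72 × 0.0085000 / (1 − (1+0.0085000)^−84) = £240.33.
Monthly savings = £324.83 − £240.33 = £84.50.
Break-even = £200.00 / £84.50 = 2.37 → 3 months.

3 months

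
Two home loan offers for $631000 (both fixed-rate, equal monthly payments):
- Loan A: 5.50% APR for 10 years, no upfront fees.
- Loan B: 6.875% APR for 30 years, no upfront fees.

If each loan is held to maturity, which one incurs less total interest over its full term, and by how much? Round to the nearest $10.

Loan A by $670,520

Loan A: monthly rate = 5.5%/12 = 0.0045833; payment = 631,000 × 0.0045833 / (1 − (1+0.0045833)^−120) = $6,848.01.
Total interest on Loan A = 120 × $6,848.01 − $631,000 = $190,761.20.
Loan B: monthly rate = 6.875%/12 = 0.0057292; payment = 631,000 × 0.0057292 / (1 − (1+0.0057292)^−360) = $4,145.22.
Total interest on Loan B = 360 × $4,145.22 − $631,000 = $861,279.20.
Loan A is lower by $670,518.00.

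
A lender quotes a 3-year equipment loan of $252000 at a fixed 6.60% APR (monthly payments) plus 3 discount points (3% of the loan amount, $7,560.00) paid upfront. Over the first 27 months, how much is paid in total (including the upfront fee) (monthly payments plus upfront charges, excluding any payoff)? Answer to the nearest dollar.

At 6.60% the monthly rate is 0.0055000, so the payment is 252,000 × 0.0055000 / (1 − 1.0055000^−36) = $7,735.02.
Total outlay = 27 × $7,735.02 + $7,560.00 = $216,405.54.

$216,406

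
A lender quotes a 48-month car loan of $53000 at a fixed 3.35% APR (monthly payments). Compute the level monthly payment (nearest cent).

Monthly rate = 3.35%/12 = 0.0027917; payment = 53,000 × 0.0027917 / (1 − (1+0.0027917)^−48) = $1,181.34.

$1,181.34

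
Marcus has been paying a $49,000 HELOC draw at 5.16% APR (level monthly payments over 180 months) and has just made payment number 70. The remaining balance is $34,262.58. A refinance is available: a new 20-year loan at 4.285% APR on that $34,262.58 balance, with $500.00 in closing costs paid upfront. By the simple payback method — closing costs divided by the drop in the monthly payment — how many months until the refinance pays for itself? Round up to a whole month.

Current payment = 49,000 × 5.16%/12 / (1 − (1+0.0043000)^−180) = $391.59.
Refinanced payment = 34,262.58 × 0.0035708 / (1 − (1+0.0035708)^−240) = $212.81.
Monthly savings = $391.59 − $212.81 = $178.78.
Break-even = $500.00 / $178.78 = 2.80 → 3 months.

3 months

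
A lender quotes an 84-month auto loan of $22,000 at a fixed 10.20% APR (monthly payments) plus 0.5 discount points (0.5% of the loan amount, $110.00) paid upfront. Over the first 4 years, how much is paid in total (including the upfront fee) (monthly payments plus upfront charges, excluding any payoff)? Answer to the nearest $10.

$17,750

At 10.20% the monthly rate is 0.0085000, so the payment is 22,000 × 0.0085000 / (1 − 1.0085000^−84) = $367.50.
Total outlay = 48 × $367.50 + $110.00 = $17,750.00.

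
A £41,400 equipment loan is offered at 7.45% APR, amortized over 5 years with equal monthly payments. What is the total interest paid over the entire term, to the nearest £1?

Monthly rate = 7.45%/12 = 0.0062083; payment = 41,400 × 0.0062083 / (1 − (1+0.0062083)^−60) = £828.59.
Total paid = 60 × £828.59 = £49,715.40; interest = £49,715.40 − £41,400 = £8,315.40.

£8,315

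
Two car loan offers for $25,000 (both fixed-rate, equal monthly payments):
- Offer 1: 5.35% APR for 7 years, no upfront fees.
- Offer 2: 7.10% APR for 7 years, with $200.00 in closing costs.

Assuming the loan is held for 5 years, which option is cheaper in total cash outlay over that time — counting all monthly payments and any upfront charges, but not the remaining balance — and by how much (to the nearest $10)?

Offer 1: at 5.35% the monthly rate is 0.0044583, so the payment is 25,000 × 0.0044583 / (1 − 1.0044583^−84) = $357.47.
Offer 2: at 7.10% the monthly rate is 0.0059167, so the payment is 25,000 × 0.0059167 / (1 − 1.0059167^−84) = $378.54.
Over 60 months: Offer 1 costs 60 × $357.47 = $21,448.20; Offer 2 costs 60 × $378.54 + $200.00 = $22,912.40.
Offer 1 is cheaper by $22,912.40 − $21,448.20 = $1,464.20.

Offer 1 by $1,460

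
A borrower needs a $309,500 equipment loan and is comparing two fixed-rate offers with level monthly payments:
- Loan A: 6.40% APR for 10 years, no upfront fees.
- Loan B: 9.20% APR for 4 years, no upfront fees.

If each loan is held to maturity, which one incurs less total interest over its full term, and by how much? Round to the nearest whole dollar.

Loan A: monthly rate = 6.4%/12 = 0.0053333; payment = 309,500 × 0.0053333 / (1 − (1+0.0053333)^−120) = $3,498.58.
Total interest on Loan A = 120 × $3,498.58 − $309,500 = $110,329.60.
Loan B: at 9.20% the monthly rate is 0.0076667, so the payment is 309,500 × 0.0076667 / (1 − 1.0076667^−48) = $7,731.35.
Total interest on Loan B = 48 × $7,731.35 − $309,500 = $61,604.80.
Loan B is lower by $48,724.80.

Loan B by $48,725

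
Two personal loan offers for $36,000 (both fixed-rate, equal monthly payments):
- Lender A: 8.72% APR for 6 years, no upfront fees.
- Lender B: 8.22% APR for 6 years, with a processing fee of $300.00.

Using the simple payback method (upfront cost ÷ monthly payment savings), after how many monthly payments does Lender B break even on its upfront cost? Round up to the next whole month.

34 months

Lender A: monthly rate = 8.72%/12 = 0.0072667; payment = 36,000 × 0.0072667 / (1 − (1+0.0072667)^−72) = $643.93.
Lender B: at 8.22% the monthly rate is 0.0068500, so the payment is 36,000 × 0.0068500 / (1 − 1.0068500^−72) = $635.07.
Monthly savings = $643.93 − $635.07 = $8.86.
Break-even = $300.00 / $8.86 = 33.86 → 34 months.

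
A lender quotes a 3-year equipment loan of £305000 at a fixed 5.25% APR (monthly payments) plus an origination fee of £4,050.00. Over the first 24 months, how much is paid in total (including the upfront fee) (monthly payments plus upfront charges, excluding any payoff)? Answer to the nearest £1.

At 5.25% the monthly rate is 0.0043750, so the payment is 305,000 × 0.0043750 / (1 − 1.0043750^−36) = £9,175.40.
Total outlay = 24 × £9,175.40 + £4,050.00 = £224,259.60.

£224,260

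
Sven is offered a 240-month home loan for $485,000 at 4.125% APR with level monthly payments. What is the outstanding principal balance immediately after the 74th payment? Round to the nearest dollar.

With monthly rate i = 4.125%/12 = 0.0034375, the balance after k of n payments is P · [(1+i)^n − (1+i)^k] / [(1+i)^n − 1].
(1+0.0034375)^240 = 2.27865481 and (1+0.0034375)^74 = 1.28909290, so the balance is 485,000 × (2.27865481 − 1.28909290) / (2.27865481 − 1) = $375,345.65.

$375,346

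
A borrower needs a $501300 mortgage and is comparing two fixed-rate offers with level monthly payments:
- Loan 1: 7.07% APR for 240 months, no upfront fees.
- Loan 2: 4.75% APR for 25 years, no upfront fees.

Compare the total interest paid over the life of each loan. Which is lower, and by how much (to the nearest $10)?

Loan 2 by $80,440

Loan 1: monthly rate = 7.07%/12 = 0.0058917; payment = 501,300 × 0.0058917 / (1 − (1+0.0058917)^−240) = $3,907.66.
Total interest on Loan 1 = 240 × $3,907.66 − $501,300 = $436,538.40.
Loan 2: monthly rate = 4.75%/12 = 0.0039583; payment = 501,300 × 0.0039583 / (1 − (1+0.0039583)^−300) = $2,858.00.
Total interest on Loan 2 = 300 × $2,858.00 − $501,300 = $356,100.00.
Loan 2 is lower by $80,438.40.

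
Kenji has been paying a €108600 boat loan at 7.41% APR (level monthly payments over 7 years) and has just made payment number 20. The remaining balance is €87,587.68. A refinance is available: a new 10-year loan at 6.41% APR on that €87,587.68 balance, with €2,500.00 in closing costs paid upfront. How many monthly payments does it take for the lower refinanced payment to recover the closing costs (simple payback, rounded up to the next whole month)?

4 months

Current payment = 108,600 × 7.41%/12 / (1 − (1+0.0061750)^−84) = €1,660.92.
Refinanced payment = 87,587.68 × 0.0053417 / (1 − (1+0.0053417)^−120) = €990.53.
Monthly savings = €1,660.92 − €990.53 = €670.39.
Break-even = €2,500.00 / €670.39 = 3.73 → 4 months.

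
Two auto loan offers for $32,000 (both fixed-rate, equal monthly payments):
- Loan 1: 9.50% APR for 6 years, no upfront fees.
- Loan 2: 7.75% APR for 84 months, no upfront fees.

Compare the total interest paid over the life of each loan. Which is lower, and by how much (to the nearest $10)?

Loan 1: monthly rate = 9.5%/12 = 0.0079167; payment = 32,000 × 0.0079167 / (1 − (1+0.0079167)^−72) = $584.79.
Total interest on Loan 1 = 72 × $584.79 − $32,000 = $10,104.88.
Loan 2: at 7.75% the monthly rate is 0.0064583, so the payment is 32,000 × 0.0064583 / (1 − 1.0064583^−84) = $494.78.
Total interest on Loan 2 = 84 × $494.78 − $32,000 = $9,561.52.
Loan 2 is lower by $543.36.

Loan 2 by $540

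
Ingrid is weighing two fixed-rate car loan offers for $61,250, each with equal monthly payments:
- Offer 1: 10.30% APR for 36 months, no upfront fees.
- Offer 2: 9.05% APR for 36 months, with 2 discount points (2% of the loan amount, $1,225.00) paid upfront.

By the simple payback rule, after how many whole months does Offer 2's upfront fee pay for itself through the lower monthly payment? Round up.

Offer 1: at 10.30% the monthly rate is 0.0085833, so the payment is 61,250 × 0.0085833 / (1 − 1.0085833^−36) = $1,985.00.
Offer 2: at 9.05% the monthly rate is 0.0075417, so the payment is 61,250 × 0.0075417 / (1 − 1.0075417^−36) = $1,949.16.
Monthly savings = $1,985.00 − $1,949.16 = $35.84.
Break-even = $1,225.00 / $35.84 = 34.18 → 35 months.

35 months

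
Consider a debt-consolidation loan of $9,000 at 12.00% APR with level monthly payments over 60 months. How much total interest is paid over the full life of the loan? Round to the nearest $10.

$3,010

At 12.00% the monthly rate is 0.0100000, so the payment is 9,000 × 0.0100000 / (1 − 1.0100000^−60) = $200.20.
Total paid = 60 × $200.20 = $12,012.00; interest = $12,012.00 − $9,000 = $3,012.00.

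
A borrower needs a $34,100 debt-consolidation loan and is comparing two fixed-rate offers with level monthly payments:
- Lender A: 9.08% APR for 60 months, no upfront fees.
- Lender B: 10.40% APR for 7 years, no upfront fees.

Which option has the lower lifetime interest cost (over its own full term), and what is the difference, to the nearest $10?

Lender A by $5,600

Lender A: at 9.08% the monthly rate is 0.0075667, so the payment is 34,100 × 0.0075667 / (1 − 1.0075667^−60) = $709.18.
Total interest on Lender A = 60 × $709.18 − $34,100 = $8,450.80.
Lender B: at 10.40% the monthly rate is 0.0086667, so the payment is 34,100 × 0.0086667 / (1 − 1.0086667^−84) = $573.17.
Total interest on Lender B = 84 × $573.17 − $34,100 = $14,046.28.
Lender A is lower by $5,595.48.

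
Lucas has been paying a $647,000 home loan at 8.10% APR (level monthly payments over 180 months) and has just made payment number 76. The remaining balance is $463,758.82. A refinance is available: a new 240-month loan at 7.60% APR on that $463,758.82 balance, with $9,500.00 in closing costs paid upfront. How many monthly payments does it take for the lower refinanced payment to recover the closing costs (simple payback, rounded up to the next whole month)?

Current payment = 647,000 × 8.1%/12 / (1 − (1+0.0067500)^−180) = $6,220.48.
Refinanced payment = 463,758.82 × 0.0063333 / (1 − (1+0.0063333)^−240) = $3,764.42.
Monthly savings = $6,220.48 − $3,764.42 = $2,456.06.
Break-even = $9,500.00 / $2,456.06 = 3.87 → 4 months.

4 months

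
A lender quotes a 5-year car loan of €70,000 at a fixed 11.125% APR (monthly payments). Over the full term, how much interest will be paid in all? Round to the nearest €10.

€21,580

At 11.125% the monthly rate is 0.0092708, so the payment is 70,000 × 0.0092708 / (1 − 1.0092708^−60) = €1,526.34.
Total paid = 60 × €1,526.34 = €91,580.40; interest = €91,580.40 − €70,000 = €21,580.40.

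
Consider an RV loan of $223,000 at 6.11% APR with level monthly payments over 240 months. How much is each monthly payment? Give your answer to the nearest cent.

$1,611.82

At 6.11% the monthly rate is 0.0050917, so the payment is 223,000 × 0.0050917 / (1 − 1.0050917^−240) = $1,611.82.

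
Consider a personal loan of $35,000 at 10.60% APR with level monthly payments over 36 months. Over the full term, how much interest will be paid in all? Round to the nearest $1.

Monthly rate = 10.6%/12 = 0.0088333; payment = 35,000 × 0.0088333 / (1 − (1+0.0088333)^−36) = $1,139.24.
Total paid = 36 × $1,139.24 = $41,012.64; interest = $41,012.64 − $35,000 = $6,012.64.

$6,013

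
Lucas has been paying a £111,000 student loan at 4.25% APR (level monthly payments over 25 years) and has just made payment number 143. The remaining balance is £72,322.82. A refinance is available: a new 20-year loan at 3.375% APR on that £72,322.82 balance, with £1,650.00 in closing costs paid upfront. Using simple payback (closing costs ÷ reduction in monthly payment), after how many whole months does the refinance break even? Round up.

9 months

Current payment = 111,000 × 4.25%/12 / (1 − (1+0.0035417)^−300) = £601.33.
Refinanced payment = 72,322.82 × 0.0028125 / (1 − (1+0.0028125)^−240) = £414.81.
Monthly savings = £601.33 − £414.81 = £186.52.
Break-even = £1,650.00 / £186.52 = 8.85 → 9 months.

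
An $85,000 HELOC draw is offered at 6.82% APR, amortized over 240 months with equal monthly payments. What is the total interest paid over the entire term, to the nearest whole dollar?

$70,964

Monthly rate = 6.82%/12 = 0.0056833; payment = 85,000 × 0.0056833 / (1 − (1+0.0056833)^−240) = $649.85.
Total paid = 240 × $649.85 = $155,964.00; interest = $155,964.00 − $85,000 = $70,964.00.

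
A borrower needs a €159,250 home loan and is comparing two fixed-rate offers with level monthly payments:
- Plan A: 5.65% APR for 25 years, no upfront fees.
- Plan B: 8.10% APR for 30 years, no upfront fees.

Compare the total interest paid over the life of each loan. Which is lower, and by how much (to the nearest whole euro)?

Plan A by €126,995

Plan A: at 5.65% the monthly rate is 0.0047083, so the payment is 159,250 × 0.0047083 / (1 − 1.0047083^−300) = €992.25.
Total interest on Plan A = 300 × €992.25 − €159,250 = €138,425.00.
Plan B: monthly rate = 8.1%/12 = 0.0067500; payment = 159,250 × 0.0067500 / (1 − (1+0.0067500)^−360) = €1,179.64.
Total interest on Plan B = 360 × €1,179.64 − €159,250 = €265,420.40.
Plan A is lower by €126,995.40.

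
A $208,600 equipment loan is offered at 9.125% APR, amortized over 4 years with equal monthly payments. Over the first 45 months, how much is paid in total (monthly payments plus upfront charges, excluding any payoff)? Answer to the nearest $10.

At 9.125% the monthly rate is 0.0076042, so the payment is 208,600 × 0.0076042 / (1 − 1.0076042^−48) = $5,203.41.
Total outlay = 45 × $5,203.41 = $234,153.45.

$234,150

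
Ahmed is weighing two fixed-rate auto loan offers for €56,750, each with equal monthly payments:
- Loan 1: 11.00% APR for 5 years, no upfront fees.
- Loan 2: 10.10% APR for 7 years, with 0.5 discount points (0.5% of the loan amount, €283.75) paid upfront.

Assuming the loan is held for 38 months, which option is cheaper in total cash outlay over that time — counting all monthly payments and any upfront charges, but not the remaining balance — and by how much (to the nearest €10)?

Loan 2 by €10,690

Loan 1: monthly rate = 11%/12 = 0.0091667; payment = 56,750 × 0.0091667 / (1 − (1+0.0091667)^−60) = €1,233.88.
Loan 2: monthly rate = 10.1%/12 = 0.0084167; payment = 56,750 × 0.0084167 / (1 − (1+0.0084167)^−84) = €945.05.
Over 38 months: Loan 1 costs 38 × €1,233.88 = €46,887.44; Loan 2 costs 38 × €945.05 + €283.75 = €36,195.65.
Loan 2 is cheaper by €46,887.44 − €36,195.65 = €10,691.79.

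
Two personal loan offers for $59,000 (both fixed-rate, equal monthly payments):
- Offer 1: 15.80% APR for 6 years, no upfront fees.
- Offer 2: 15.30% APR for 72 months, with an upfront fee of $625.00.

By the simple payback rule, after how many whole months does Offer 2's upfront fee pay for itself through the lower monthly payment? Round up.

39 months

Offer 1: at 15.80% the monthly rate is 0.0131667, so the payment is 59,000 × 0.0131667 / (1 − 1.0131667^−72) = $1,273.33.
Offer 2: at 15.30% the monthly rate is 0.0127500, so the payment is 59,000 × 0.0127500 / (1 − 1.0127500^−72) = $1,257.19.
Monthly savings = $1,273.33 − $1,257.19 = $16.14.
Break-even = $625.00 / $16.14 = 38.72 → 39 months.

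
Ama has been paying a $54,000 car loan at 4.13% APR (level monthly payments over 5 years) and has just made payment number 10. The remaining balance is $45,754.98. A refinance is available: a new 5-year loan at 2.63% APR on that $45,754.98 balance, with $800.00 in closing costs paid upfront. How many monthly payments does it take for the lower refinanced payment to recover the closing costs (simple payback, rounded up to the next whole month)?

Current payment = 54,000 × 4.13%/12 / (1 − (1+0.0034417)^−60) = $997.66.
Refinanced payment = 45,754.98 × 0.0021917 / (1 − (1+0.0021917)^−60) = $814.66.
Monthly savings = $997.66 − $814.66 = $183.00.
Break-even = $800.00 / $183.00 = 4.37 → 5 months.

5 months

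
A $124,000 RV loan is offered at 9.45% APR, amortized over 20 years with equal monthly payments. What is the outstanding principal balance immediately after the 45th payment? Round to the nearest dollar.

$114,577

With monthly rate i = 9.45%/12 = 0.0078750, the balance after k of n payments is P · [(1+i)^n − (1+i)^k] / [(1+i)^n − 1].
(1+0.0078750)^240 = 6.57054621 and (1+0.0078750)^45 = 1.42331254, so the balance is 124,000 × (6.57054621 − 1.42331254) / (6.57054621 − 1) = $114,577.09.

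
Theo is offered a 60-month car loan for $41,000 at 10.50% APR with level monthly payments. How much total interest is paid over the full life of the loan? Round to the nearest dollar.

$11,875

Monthly rate = 10.5%/12 = 0.0087500; payment = 41,000 × 0.0087500 / (1 − (1+0.0087500)^−60) = $881.25.
Total paid = 60 × $881.25 = $52,875.00; interest = $52,875.00 − $41,000 = $11,875.00.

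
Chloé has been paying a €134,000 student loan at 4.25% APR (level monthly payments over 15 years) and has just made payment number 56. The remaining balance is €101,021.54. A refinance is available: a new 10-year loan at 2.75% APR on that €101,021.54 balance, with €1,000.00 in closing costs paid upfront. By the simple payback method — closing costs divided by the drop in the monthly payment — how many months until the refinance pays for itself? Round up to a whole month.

Current payment = 134,000 × 4.25%/12 / (1 − (1+0.0035417)^−180) = €1,008.05.
Refinanced payment = 101,021.54 × 0.0022917 / (1 − (1+0.0022917)^−120) = €963.86.
Monthly savings = €1,008.05 − €963.86 = €44.19.
Break-even = €1,000.00 / €44.19 = 22.63 → 23 months.

23 months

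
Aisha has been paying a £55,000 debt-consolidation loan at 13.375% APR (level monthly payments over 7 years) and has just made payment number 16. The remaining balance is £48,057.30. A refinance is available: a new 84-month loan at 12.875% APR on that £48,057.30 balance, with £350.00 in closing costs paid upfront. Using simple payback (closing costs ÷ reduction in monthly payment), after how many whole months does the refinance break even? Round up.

Current payment = 55,000 × 13.375%/12 / (1 − (1+0.0111458)^−84) = £1,011.81.
Refinanced payment = 48,057.30 × 0.0107292 / (1 − (1+0.0107292)^−84) = £870.99.
Monthly savings = £1,011.81 − £870.99 = £140.82.
Break-even = £350.00 / £140.82 = 2.49 → 3 months.

3 months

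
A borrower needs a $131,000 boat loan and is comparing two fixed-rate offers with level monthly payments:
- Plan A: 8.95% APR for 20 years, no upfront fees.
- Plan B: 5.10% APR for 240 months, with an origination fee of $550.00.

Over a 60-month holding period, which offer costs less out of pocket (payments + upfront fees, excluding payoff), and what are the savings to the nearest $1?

Plan A: monthly rate = 8.95%/12 = 0.0074583; payment = 131,000 × 0.0074583 / (1 − (1+0.0074583)^−240) = $1,174.43.
Plan B: at 5.10% the monthly rate is 0.0042500, so the payment is 131,000 × 0.0042500 / (1 − 1.0042500^−240) = $871.80.
Over 60 months: Plan A costs 60 × $1,174.43 = $70,465.80; Plan B costs 60 × $871.80 + $550.00 = $52,858.00.
Plan B is cheaper by $70,465.80 − $52,858.00 = $17,607.80.

Plan B by $17,608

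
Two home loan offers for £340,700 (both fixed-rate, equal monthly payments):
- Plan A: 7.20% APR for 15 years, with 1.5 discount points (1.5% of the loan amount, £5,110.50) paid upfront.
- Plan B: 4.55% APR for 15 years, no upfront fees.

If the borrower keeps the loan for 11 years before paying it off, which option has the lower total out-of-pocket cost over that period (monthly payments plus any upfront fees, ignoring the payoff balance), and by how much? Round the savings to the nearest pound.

Plan A: monthly rate = 7.2%/12 = 0.0060000; payment = 340,700 × 0.0060000 / (1 − (1+0.0060000)^−180) = £3,100.53.
Plan B: at 4.55% the monthly rate is 0.0037917, so the payment is 340,700 × 0.0037917 / (1 − 1.0037917^−180) = £2,615.05.
Over 132 months: Plan A costs 132 × £3,100.53 + £5,110.50 = £414,380.46; Plan B costs 132 × £2,615.05 = £345,186.60.
Plan B is cheaper by £414,380.46 − £345,186.60 = £69,193.86.

Plan B by £69,194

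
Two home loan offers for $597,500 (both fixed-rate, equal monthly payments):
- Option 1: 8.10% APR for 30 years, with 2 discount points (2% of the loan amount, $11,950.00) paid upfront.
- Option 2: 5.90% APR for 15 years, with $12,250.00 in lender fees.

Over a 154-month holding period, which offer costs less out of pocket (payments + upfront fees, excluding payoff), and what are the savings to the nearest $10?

Option 1: monthly rate = 8.1%/12 = 0.0067500; payment = 597,500 × 0.0067500 / (1 − (1+0.0067500)^−360) = $4,425.97.
Option 2: monthly rate = 5.9%/12 = 0.0049167; payment = 597,500 × 0.0049167 / (1 − (1+0.0049167)^−180) = $5,009.82.
Over 154 months: Option 1 costs 154 × $4,425.97 + $11,950.00 = $693,549.38; Option 2 costs 154 × $5,009.82 + $12,250.00 = $783,762.28.
Option 1 is cheaper by $783,762.28 − $693,549.38 = $90,212.90.

Option 1 by $90,210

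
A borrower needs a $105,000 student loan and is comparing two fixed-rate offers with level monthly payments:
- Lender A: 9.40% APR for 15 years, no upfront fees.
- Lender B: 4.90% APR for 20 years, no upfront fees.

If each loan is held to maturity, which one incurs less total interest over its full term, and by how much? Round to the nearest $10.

Lender B by $31,300

Lender A: at 9.40% the monthly rate is 0.0078333, so the payment is 105,000 × 0.0078333 / (1 − 1.0078333^−180) = $1,090.11.
Total interest on Lender A = 180 × $1,090.11 − $105,000 = $91,219.80.
Lender B: at 4.90% the monthly rate is 0.0040833, so the payment is 105,000 × 0.0040833 / (1 − 1.0040833^−240) = $687.17.
Total interest on Lender B = 240 × $687.17 − $105,000 = $59,920.80.
Lender B is lower by $31,299.00.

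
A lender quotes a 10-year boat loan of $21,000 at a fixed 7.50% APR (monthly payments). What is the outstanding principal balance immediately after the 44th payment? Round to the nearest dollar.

$15,044

With monthly rate i = 7.5%/12 = 0.0062500, the balance after k of n payments is P · [(1+i)^n − (1+i)^k] / [(1+i)^n − 1].
(1+0.0062500)^120 = 2.11206464 and (1+0.0062500)^44 = 1.31540446, so the balance is 21,000 × (2.11206464 − 1.31540446) / (2.11206464 − 1) = $15,043.97.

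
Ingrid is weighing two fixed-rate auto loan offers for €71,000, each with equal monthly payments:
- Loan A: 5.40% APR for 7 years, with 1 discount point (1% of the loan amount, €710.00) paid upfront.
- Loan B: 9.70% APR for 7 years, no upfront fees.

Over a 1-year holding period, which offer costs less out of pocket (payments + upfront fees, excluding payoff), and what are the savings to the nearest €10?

Loan A: at 5.40% the monthly rate is 0.0045000, so the payment is 71,000 × 0.0045000 / (1 − 1.0045000^−84) = €1,016.91.
Loan B: monthly rate = 9.7%/12 = 0.0080833; payment = 71,000 × 0.0080833 / (1 − (1+0.0080833)^−84) = €1,167.71.
Over 12 months: Loan A costs 12 × €1,016.91 + €710.00 = €12,912.92; Loan B costs 12 × €1,167.71 = €14,012.52.
Loan A is cheaper by €14,012.52 − €12,912.92 = €1,099.60.

Loan A by €1,100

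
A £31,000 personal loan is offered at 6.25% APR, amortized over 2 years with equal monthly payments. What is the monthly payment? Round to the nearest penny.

At 6.25% the monthly rate is 0.0052083, so the payment is 31,000 × 0.0052083 / (1 − 1.0052083^−24) = £1,377.43.

£1,377.43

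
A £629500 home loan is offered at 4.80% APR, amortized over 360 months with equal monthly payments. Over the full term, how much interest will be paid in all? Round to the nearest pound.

Monthly rate = 4.8%/12 = 0.0040000; payment = 629,500 × 0.0040000 / (1 − (1+0.0040000)^−360) = £3,302.77.
Total paid = 360 × £3,302.77 = £1,188,997.20; interest = £1,188,997.20 − £629,500 = £559,497.20.

£559,497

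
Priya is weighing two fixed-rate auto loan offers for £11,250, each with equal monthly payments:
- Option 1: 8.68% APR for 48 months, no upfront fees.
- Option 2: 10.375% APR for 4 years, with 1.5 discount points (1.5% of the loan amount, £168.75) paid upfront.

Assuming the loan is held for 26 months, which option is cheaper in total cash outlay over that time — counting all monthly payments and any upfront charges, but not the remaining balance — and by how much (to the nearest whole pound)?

Option 1: at 8.68% the monthly rate is 0.0072333, so the payment is 11,250 × 0.0072333 / (1 − 1.0072333^−48) = £278.25.
Option 2: monthly rate = 10.375%/12 = 0.0086458; payment = 11,250 × 0.0086458 / (1 − (1+0.0086458)^−48) = £287.36.
Over 26 months: Option 1 costs 26 × £278.25 = £7,234.50; Option 2 costs 26 × £287.36 + £168.75 = £7,640.11.
Option 1 is cheaper by £7,640.11 − £7,234.50 = £405.61.

Option 1 by £406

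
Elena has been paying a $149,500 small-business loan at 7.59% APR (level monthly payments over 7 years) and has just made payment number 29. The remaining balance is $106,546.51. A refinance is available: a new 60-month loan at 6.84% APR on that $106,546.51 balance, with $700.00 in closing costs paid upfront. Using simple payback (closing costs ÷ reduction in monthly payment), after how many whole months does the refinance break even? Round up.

4 months

Current payment = 149,500 × 7.59%/12 / (1 − (1+0.0063250)^−84) = $2,299.72.
Refinanced payment = 106,546.51 × 0.0057000 / (1 − (1+0.0057000)^−60) = $2,101.71.
Monthly savings = $2,299.72 − $2,101.71 = $198.01.
Break-even = $700.00 / $198.01 = 3.54 → 4 months.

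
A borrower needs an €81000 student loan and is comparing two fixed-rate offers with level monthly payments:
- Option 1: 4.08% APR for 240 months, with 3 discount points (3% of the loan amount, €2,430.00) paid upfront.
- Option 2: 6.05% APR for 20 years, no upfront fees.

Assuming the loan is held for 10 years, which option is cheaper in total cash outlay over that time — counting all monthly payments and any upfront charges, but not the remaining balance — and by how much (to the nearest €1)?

Option 1 by €8,176

Option 1: monthly rate = 4.08%/12 = 0.0034000; payment = 81,000 × 0.0034000 / (1 − (1+0.0034000)^−240) = €494.27.
Option 2: at 6.05% the monthly rate is 0.0050417, so the payment is 81,000 × 0.0050417 / (1 − 1.0050417^−240) = €582.65.
Over 120 months: Option 1 costs 120 × €494.27 + €2,430.00 = €61,742.40; Option 2 costs 120 × €582.65 = €69,918.00.
Option 1 is cheaper by €69,918.00 − €61,742.40 = €8,175.60.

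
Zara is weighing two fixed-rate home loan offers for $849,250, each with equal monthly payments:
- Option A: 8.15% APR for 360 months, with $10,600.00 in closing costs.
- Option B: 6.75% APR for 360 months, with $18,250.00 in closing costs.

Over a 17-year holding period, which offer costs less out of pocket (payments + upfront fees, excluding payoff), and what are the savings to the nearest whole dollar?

Option A: monthly rate = 8.15%/12 = 0.0067917; payment = 849,250 × 0.0067917 / (1 − (1+0.0067917)^−360) = $6,320.53.
Option B: at 6.75% the monthly rate is 0.0056250, so the payment is 849,250 × 0.0056250 / (1 − 1.0056250^−360) = $5,508.22.
Over 204 months: Option A costs 204 × $6,320.53 + $10,600.00 = $1,299,988.12; Option B costs 204 × $5,508.22 + $18,250.00 = $1,141,926.88.
Option B is cheaper by $1,299,988.12 − $1,141,926.88 = $158,061.24.

Option B by $158,061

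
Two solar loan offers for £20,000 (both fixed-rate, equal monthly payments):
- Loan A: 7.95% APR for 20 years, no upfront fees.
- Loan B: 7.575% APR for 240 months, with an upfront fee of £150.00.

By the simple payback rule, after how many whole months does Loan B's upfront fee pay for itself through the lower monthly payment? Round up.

33 months

Loan A: at 7.95% the monthly rate is 0.0066250, so the payment is 20,000 × 0.0066250 / (1 − 1.0066250^−240) = £166.67.
Loan B: monthly rate = 7.575%/12 = 0.0063125; payment = 20,000 × 0.0063125 / (1 − (1+0.0063125)^−240) = £162.04.
Monthly savings = £166.67 − £162.04 = £4.63.
Break-even = £150.00 / £4.63 = 32.40 → 33 months.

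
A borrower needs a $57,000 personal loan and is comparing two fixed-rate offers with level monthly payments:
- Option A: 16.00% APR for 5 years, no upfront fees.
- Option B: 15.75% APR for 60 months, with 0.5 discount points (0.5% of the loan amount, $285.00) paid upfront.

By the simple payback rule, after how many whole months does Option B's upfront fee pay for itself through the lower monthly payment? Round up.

Option A: at 16.00% the monthly rate is 0.0133333, so the payment is 57,000 × 0.0133333 / (1 − 1.0133333^−60) = $1,386.13.
Option B: at 15.75% the monthly rate is 0.0131250, so the payment is 57,000 × 0.0131250 / (1 − 1.0131250^−60) = $1,378.57.
Monthly savings = $1,386.13 − $1,378.57 = $7.56.
Break-even = $285.00 / $7.56 = 37.70 → 38 months.

38 months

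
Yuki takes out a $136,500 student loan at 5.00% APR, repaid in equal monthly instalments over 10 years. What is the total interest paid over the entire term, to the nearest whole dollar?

$37,235

At 5.00% the monthly rate is 0.0041667, so the payment is 136,500 × 0.0041667 / (1 − 1.0041667^−120) = $1,447.79.
Total paid = 120 × $1,447.79 = $173,734.80; interest = $173,734.80 − $136,500 = $37,234.80.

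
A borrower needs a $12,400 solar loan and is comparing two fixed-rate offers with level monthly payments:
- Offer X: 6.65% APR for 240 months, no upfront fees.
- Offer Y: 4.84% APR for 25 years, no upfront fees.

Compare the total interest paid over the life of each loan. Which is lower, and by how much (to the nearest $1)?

Offer X: monthly rate = 6.65%/12 = 0.0055417; payment = 12,400 × 0.0055417 / (1 − (1+0.0055417)^−240) = $93.55.
Total interest on Offer X = 240 × $93.55 − $12,400 = $10,052.00.
Offer Y: monthly rate = 4.84%/12 = 0.0040333; payment = 12,400 × 0.0040333 / (1 − (1+0.0040333)^−300) = $71.34.
Total interest on Offer Y = 300 × $71.34 − $12,400 = $9,002.00.
Offer Y is lower by $1,050.00.

Offer Y by $1,050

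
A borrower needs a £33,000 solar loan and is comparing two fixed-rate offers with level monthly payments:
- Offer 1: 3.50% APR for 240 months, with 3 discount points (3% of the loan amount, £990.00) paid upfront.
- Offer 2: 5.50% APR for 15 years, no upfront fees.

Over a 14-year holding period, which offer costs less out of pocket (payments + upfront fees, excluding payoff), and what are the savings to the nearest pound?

Offer 1 by £12,156

Offer 1: monthly rate = 3.5%/12 = 0.0029167; payment = 33,000 × 0.0029167 / (1 − (1+0.0029167)^−240) = £191.39.
Offer 2: at 5.50% the monthly rate is 0.0045833, so the payment is 33,000 × 0.0045833 / (1 − 1.0045833^−180) = £269.64.
Over 168 months: Offer 1 costs 168 × £191.39 + £990.00 = £33,143.52; Offer 2 costs 168 × £269.64 = £45,299.52.
Offer 1 is cheaper by £45,299.52 − £33,143.52 = £12,156.00.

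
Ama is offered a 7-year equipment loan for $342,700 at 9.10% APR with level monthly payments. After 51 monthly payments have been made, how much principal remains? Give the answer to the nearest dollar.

With monthly rate i = 9.1%/12 = 0.0075833, the balance after k of n payments is P · [(1+i)^n − (1+i)^k] / [(1+i)^n − 1].
(1+0.0075833)^84 = 1.88626154 and (1+0.0075833)^51 = 1.47004196, so the balance is 342,700 × (1.88626154 − 1.47004196) / (1.88626154 − 1) = $160,943.97.

$160,944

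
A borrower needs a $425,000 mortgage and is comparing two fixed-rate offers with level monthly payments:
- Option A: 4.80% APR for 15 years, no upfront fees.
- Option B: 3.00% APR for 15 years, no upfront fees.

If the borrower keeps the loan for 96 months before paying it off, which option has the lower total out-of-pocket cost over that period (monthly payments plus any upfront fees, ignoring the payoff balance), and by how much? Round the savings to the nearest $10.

Option B by $36,650

Option A: at 4.80% the monthly rate is 0.0040000, so the payment is 425,000 × 0.0040000 / (1 − 1.0040000^−180) = $3,316.76.
Option B: at 3.00% the monthly rate is 0.0025000, so the payment is 425,000 × 0.0025000 / (1 − 1.0025000^−180) = $2,934.97.
Over 96 months: Option A costs 96 × $3,316.76 = $318,408.96; Option B costs 96 × $2,934.97 = $281,757.12.
Option B is cheaper by $318,408.96 − $281,757.12 = $36,651.84.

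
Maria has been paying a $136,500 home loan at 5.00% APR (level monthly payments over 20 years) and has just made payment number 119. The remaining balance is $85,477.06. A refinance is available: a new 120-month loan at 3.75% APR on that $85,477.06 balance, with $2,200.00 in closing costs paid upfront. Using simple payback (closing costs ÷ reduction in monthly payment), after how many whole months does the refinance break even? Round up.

49 months

Current payment = 136,500 × 5%/12 / (1 − (1+0.0041667)^−240) = $900.84.
Refinanced payment = 85,477.06 × 0.0031250 / (1 − (1+0.0031250)^−120) = $855.29.
Monthly savings = $900.84 − $855.29 = $45.55.
Break-even = $2,200.00 / $45.55 = 48.30 → 49 months.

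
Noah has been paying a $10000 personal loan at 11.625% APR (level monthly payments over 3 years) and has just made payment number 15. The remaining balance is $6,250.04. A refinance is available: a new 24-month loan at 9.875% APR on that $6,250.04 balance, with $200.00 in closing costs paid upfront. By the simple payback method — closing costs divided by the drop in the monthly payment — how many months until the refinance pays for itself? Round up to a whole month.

5 months

Current payment = 10,000 × 11.625%/12 / (1 − (1+0.0096875)^−36) = $330.35.
Refinanced payment = 6,250.04 × 0.0082292 / (1 − (1+0.0082292)^−24) = $288.05.
Monthly savings = $330.35 − $288.05 = $42.30.
Break-even = $200.00 / $42.30 = 4.73 → 5 months.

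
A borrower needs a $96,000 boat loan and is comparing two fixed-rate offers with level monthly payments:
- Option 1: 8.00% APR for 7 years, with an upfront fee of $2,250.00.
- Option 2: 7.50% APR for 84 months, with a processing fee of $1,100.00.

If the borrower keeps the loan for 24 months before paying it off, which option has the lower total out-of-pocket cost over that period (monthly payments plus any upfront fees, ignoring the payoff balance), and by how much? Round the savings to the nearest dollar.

Option 2 by $1,721

Option 1: monthly rate = 8%/12 = 0.0066667; payment = 96,000 × 0.0066667 / (1 − (1+0.0066667)^−84) = $1,496.28.
Option 2: at 7.50% the monthly rate is 0.0062500, so the payment is 96,000 × 0.0062500 / (1 − 1.0062500^−84) = $1,472.47.
Over 24 months: Option 1 costs 24 × $1,496.28 + $2,250.00 = $38,160.72; Option 2 costs 24 × $1,472.47 + $1,100.00 = $36,439.28.
Option 2 is cheaper by $38,160.72 − $36,439.28 = $1,721.44.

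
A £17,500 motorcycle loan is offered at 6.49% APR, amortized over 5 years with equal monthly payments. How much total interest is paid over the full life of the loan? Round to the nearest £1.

At 6.49% the monthly rate is 0.0054083, so the payment is 17,500 × 0.0054083 / (1 − 1.0054083^−60) = £342.33.
Total paid = 60 × £342.33 = £20,539.80; interest = £20,539.80 − £17,500 = £3,039.80.

£3,040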